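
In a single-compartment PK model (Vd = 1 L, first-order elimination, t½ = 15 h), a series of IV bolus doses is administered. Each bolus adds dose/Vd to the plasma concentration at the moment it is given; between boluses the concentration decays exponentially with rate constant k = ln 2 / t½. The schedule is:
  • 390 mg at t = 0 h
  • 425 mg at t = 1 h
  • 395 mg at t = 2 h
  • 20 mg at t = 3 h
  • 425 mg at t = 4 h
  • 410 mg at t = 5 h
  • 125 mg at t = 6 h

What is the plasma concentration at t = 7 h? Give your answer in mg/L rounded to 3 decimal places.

1797.589 mg/L

k = ln 2 / 15 = 0.04621 per h
Dose 1 (390 mg at t=0 h): 390·exp(−0.04621·7) = 282.218 mg/L
Dose 2 (425 mg at t=1 h): 425·exp(−0.04621·6) = 322.090 mg/L
Dose 3 (395 mg at t=2 h): 395·exp(−0.04621·5) = 313.512 mg/L
Dose 4 (20 mg at t=3 h): 20·exp(−0.04621·4) = 16.625 mg/L
Dose 5 (425 mg at t=4 h): 425·exp(−0.04621·3) = 369.984 mg/L
Dose 6 (410 mg at t=5 h): 410·exp(−0.04621·2) = 373.806 mg/L
Dose 7 (125 mg at t=6 h): 125·exp(−0.04621·1) = 119.355 mg/L
C(7) = 282.218 + 322.090 + 313.512 + 16.625 + 369.984 + 373.806 + 119.355 = 1797.589 mg/L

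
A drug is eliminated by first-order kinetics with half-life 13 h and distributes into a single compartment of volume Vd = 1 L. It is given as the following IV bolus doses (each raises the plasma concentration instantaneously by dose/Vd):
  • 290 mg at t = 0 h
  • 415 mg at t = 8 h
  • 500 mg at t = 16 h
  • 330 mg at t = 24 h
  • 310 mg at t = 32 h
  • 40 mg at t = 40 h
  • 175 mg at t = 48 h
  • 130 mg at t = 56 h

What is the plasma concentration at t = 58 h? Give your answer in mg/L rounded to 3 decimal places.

461.481 mg/L

k = ln 2 / 13 = 0.05332 per h
Dose 1 (290 mg at t=0 h): 290·exp(−0.05332·58) = 13.163 mg/L
Dose 2 (415 mg at t=8 h): 415·exp(−0.05332·50) = 28.856 mg/L
Dose 3 (500 mg at t=16 h): 500·exp(−0.05332·42) = 53.261 mg/L
Dose 4 (330 mg at t=24 h): 330·exp(−0.05332·34) = 53.852 mg/L
Dose 5 (310 mg at t=32 h): 310·exp(−0.05332·26) = 77.500 mg/L
Dose 6 (40 mg at t=40 h): 40·exp(−0.05332·18) = 15.320 mg/L
Dose 7 (175 mg at t=48 h): 175·exp(−0.05332·10) = 102.678 mg/L
Dose 8 (130 mg at t=56 h): 130·exp(−0.05332·2) = 116.851 mg/L
C(58) = 13.163 + 28.856 + 53.261 + 53.852 + 77.500 + 15.320 + 102.678 + 116.851 = 461.481 mg/L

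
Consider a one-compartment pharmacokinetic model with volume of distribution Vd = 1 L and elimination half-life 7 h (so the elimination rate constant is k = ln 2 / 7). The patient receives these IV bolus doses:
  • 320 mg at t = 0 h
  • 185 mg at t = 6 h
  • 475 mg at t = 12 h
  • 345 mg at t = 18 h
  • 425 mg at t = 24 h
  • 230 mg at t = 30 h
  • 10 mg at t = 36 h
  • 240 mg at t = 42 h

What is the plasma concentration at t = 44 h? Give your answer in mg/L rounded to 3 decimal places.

372.224 mg/L

k = ln 2 / 7 = 0.09902 per h
Dose 1 (320 mg at t=0 h): 320·exp(−0.09902·44) = 4.102 mg/L
Dose 2 (185 mg at t=6 h): 185·exp(−0.09902·38) = 4.295 mg/L
Dose 3 (475 mg at t=12 h): 475·exp(−0.09902·32) = 19.978 mg/L
Dose 4 (345 mg at t=18 h): 345·exp(−0.09902·26) = 26.285 mg/L
Dose 5 (425 mg at t=24 h): 425·exp(−0.09902·20) = 58.655 mg/L
Dose 6 (230 mg at t=30 h): 230·exp(−0.09902·14) = 57.500 mg/L
Dose 7 (10 mg at t=36 h): 10·exp(−0.09902·8) = 4.529 mg/L
Dose 8 (240 mg at t=42 h): 240·exp(−0.09902·2) = 196.880 mg/L
C(44) = 4.102 + 4.295 + 19.978 + 26.285 + 58.655 + 57.500 + 4.529 + 196.880 = 372.224 mg/L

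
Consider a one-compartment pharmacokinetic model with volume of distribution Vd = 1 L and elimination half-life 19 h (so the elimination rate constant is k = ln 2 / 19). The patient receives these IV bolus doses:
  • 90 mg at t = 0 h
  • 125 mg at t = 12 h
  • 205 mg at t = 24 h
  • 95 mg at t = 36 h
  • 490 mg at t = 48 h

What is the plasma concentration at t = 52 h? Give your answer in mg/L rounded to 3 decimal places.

592.827 mg/L

k = ln 2 / 19 = 0.03648 per h
Dose 1 (90 mg at t=0 h): 90·exp(−0.03648·52) = 13.501 mg/L
Dose 2 (125 mg at t=12 h): 125·exp(−0.03648·40) = 29.051 mg/L
Dose 3 (205 mg at t=24 h): 205·exp(−0.03648·28) = 73.813 mg/L
Dose 4 (95 mg at t=36 h): 95·exp(−0.03648·16) = 52.994 mg/L
Dose 5 (490 mg at t=48 h): 490·exp(−0.03648·4) = 423.469 mg/L
C(52) = 13.501 + 29.051 + 73.813 + 52.994 + 423.469 = 592.827 mg/L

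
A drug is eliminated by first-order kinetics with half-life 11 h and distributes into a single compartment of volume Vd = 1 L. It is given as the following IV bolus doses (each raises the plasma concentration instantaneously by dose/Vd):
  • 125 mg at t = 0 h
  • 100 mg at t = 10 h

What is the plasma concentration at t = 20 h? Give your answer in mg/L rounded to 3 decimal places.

k = ln 2 / 11 = 0.06301 per h
Dose 1 (125 mg at t=0 h): 125·exp(−0.06301·20) = 35.447 mg/L
Dose 2 (100 mg at t=10 h): 100·exp(−0.06301·10) = 53.252 mg/L
C(20) = 35.447 + 53.252 = 88.699 mg/L

88.699 mg/L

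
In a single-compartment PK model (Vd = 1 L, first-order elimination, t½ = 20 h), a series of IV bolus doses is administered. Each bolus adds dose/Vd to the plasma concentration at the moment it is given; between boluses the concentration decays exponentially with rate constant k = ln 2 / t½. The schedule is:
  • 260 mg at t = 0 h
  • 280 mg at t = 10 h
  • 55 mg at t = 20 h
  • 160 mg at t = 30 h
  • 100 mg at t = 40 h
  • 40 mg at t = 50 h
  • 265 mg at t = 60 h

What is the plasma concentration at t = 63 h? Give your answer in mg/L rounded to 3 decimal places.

k = ln 2 / 20 = 0.03466 per h
Dose 1 (260 mg at t=0 h): 260·exp(−0.03466·63) = 29.291 mg/L
Dose 2 (280 mg at t=10 h): 280·exp(−0.03466·53) = 44.610 mg/L
Dose 3 (55 mg at t=20 h): 55·exp(−0.03466·43) = 12.392 mg/L
Dose 4 (160 mg at t=30 h): 160·exp(−0.03466·33) = 50.982 mg/L
Dose 5 (100 mg at t=40 h): 100·exp(−0.03466·23) = 45.063 mg/L
Dose 6 (40 mg at t=50 h): 40·exp(−0.03466·13) = 25.491 mg/L
Dose 7 (265 mg at t=60 h): 265·exp(−0.03466·3) = 238.831 mg/L
C(63) = 29.291 + 44.610 + 12.392 + 50.982 + 45.063 + 25.491 + 238.831 = 446.660 mg/L

446.660 mg/L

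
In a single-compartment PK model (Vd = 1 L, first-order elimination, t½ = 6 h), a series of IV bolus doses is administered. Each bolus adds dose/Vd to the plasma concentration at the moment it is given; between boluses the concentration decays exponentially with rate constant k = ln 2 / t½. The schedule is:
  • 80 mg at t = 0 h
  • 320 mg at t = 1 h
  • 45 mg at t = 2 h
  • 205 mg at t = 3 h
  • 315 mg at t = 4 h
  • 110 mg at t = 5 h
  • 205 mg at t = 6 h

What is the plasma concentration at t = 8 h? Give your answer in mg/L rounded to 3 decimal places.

750.772 mg/L

k = ln 2 / 6 = 0.11552 per h
Dose 1 (80 mg at t=0 h): 80·exp(−0.11552·8) = 31.748 mg/L
Dose 2 (320 mg at t=1 h): 320·exp(−0.11552·7) = 142.544 mg/L
Dose 3 (45 mg at t=2 h): 45·exp(−0.11552·6) = 22.500 mg/L
Dose 4 (205 mg at t=3 h): 205·exp(−0.11552·5) = 115.052 mg/L
Dose 5 (315 mg at t=4 h): 315·exp(−0.11552·4) = 198.438 mg/L
Dose 6 (110 mg at t=5 h): 110·exp(−0.11552·3) = 77.782 mg/L
Dose 7 (205 mg at t=6 h): 205·exp(−0.11552·2) = 162.709 mg/L
C(8) = 31.748 + 142.544 + 22.500 + 115.052 + 198.438 + 77.782 + 162.709 = 750.772 mg/L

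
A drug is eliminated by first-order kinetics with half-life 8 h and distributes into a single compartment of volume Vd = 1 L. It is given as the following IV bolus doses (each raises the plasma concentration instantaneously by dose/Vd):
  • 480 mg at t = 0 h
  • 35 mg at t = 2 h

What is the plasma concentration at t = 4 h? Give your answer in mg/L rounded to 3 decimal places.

368.843 mg/L

k = ln 2 / 8 = 0.08664 per h
Dose 1 (480 mg at t=0 h): 480·exp(−0.08664·4) = 339.411 mg/L
Dose 2 (35 mg at t=2 h): 35·exp(−0.08664·2) = 29.431 mg/L
C(4) = 339.411 + 29.431 = 368.843 mg/L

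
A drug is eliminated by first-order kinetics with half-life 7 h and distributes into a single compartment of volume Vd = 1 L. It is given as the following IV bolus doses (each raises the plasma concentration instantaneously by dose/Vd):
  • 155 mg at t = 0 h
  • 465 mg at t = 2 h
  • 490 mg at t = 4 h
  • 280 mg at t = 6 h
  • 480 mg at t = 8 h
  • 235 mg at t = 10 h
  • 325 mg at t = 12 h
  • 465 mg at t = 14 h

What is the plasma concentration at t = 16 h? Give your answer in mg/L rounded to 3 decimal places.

1348.656 mg/L

k = ln 2 / 7 = 0.09902 per h
Dose 1 (155 mg at t=0 h): 155·exp(−0.09902·16) = 31.788 mg/L
Dose 2 (465 mg at t=2 h): 465·exp(−0.09902·14) = 116.250 mg/L
Dose 3 (490 mg at t=4 h): 490·exp(−0.09902·12) = 149.329 mg/L
Dose 4 (280 mg at t=6 h): 280·exp(−0.09902·10) = 104.020 mg/L
Dose 5 (480 mg at t=8 h): 480·exp(−0.09902·8) = 217.374 mg/L
Dose 6 (235 mg at t=10 h): 235·exp(−0.09902·6) = 129.731 mg/L
Dose 7 (325 mg at t=12 h): 325·exp(−0.09902·4) = 218.709 mg/L
Dose 8 (465 mg at t=14 h): 465·exp(−0.09902·2) = 381.456 mg/L
C(16) = 31.788 + 116.250 + 149.329 + 104.020 + 217.374 + 129.731 + 218.709 + 381.456 = 1348.656 mg/L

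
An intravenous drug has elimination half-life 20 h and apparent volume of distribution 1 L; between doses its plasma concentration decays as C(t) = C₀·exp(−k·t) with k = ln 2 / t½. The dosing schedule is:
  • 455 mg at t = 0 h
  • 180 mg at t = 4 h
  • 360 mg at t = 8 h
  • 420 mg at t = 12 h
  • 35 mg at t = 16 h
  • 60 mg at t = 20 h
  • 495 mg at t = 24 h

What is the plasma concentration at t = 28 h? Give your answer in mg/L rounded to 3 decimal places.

k = ln 2 / 20 = 0.03466 per h
Dose 1 (455 mg at t=0 h): 455·exp(−0.03466·28) = 172.413 mg/L
Dose 2 (180 mg at t=4 h): 180·exp(−0.03466·24) = 78.350 mg/L
Dose 3 (360 mg at t=8 h): 360·exp(−0.03466·20) = 180.000 mg/L
Dose 4 (420 mg at t=12 h): 420·exp(−0.03466·16) = 241.227 mg/L
Dose 5 (35 mg at t=16 h): 35·exp(−0.03466·12) = 23.091 mg/L
Dose 6 (60 mg at t=20 h): 60·exp(−0.03466·8) = 45.471 mg/L
Dose 7 (495 mg at t=24 h): 495·exp(−0.03466·4) = 430.923 mg/L
C(28) = 172.413 + 78.350 + 180.000 + 241.227 + 23.091 + 45.471 + 430.923 = 1171.474 mg/L

1171.474 mg/L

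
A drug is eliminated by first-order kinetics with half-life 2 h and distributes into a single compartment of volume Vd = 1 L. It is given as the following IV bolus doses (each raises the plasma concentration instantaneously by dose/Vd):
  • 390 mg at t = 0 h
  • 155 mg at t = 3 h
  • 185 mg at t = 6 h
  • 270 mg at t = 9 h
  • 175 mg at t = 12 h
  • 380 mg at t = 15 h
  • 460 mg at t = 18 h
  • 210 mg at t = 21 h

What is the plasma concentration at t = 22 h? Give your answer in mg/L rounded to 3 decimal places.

306.659 mg/L

k = ln 2 / 2 = 0.34657 per h
Dose 1 (390 mg at t=0 h): 390·exp(−0.34657·22) = 0.190 mg/L
Dose 2 (155 mg at t=3 h): 155·exp(−0.34657·19) = 0.214 mg/L
Dose 3 (185 mg at t=6 h): 185·exp(−0.34657·16) = 0.723 mg/L
Dose 4 (270 mg at t=9 h): 270·exp(−0.34657·13) = 2.983 mg/L
Dose 5 (175 mg at t=12 h): 175·exp(−0.34657·10) = 5.469 mg/L
Dose 6 (380 mg at t=15 h): 380·exp(−0.34657·7) = 33.588 mg/L
Dose 7 (460 mg at t=18 h): 460·exp(−0.34657·4) = 115.000 mg/L
Dose 8 (210 mg at t=21 h): 210·exp(−0.34657·1) = 148.492 mg/L
C(22) = 0.190 + 0.214 + 0.723 + 2.983 + 5.469 + 33.588 + 115.000 + 148.492 = 306.659 mg/L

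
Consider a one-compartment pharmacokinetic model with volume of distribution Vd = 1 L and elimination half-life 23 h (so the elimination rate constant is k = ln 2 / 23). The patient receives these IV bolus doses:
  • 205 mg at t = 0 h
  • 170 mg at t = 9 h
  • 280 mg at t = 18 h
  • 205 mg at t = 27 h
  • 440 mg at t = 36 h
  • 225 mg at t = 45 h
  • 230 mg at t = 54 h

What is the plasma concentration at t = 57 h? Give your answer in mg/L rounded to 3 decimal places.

846.755 mg/L

k = ln 2 / 23 = 0.03014 per h
Dose 1 (205 mg at t=0 h): 205·exp(−0.03014·57) = 36.789 mg/L
Dose 2 (170 mg at t=9 h): 170·exp(−0.03014·48) = 40.014 mg/L
Dose 3 (280 mg at t=18 h): 280·exp(−0.03014·39) = 86.440 mg/L
Dose 4 (205 mg at t=27 h): 205·exp(−0.03014·30) = 83.005 mg/L
Dose 5 (440 mg at t=36 h): 440·exp(−0.03014·21) = 233.668 mg/L
Dose 6 (225 mg at t=45 h): 225·exp(−0.03014·12) = 156.720 mg/L
Dose 7 (230 mg at t=54 h): 230·exp(−0.03014·3) = 210.118 mg/L
C(57) = 36.789 + 40.014 + 86.440 + 83.005 + 233.668 + 156.720 + 210.118 = 846.755 mg/L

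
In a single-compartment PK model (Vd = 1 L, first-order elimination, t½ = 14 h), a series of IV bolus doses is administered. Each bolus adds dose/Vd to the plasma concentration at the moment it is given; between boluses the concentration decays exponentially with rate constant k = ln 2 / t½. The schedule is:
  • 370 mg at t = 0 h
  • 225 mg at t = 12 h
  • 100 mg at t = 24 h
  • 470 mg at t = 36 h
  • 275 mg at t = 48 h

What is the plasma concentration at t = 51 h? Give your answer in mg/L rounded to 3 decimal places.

k = ln 2 / 14 = 0.04951 per h
Dose 1 (370 mg at t=0 h): 370·exp(−0.04951·51) = 29.621 mg/L
Dose 2 (225 mg at t=12 h): 225·exp(−0.04951·39) = 32.629 mg/L
Dose 3 (100 mg at t=24 h): 100·exp(−0.04951·27) = 26.269 mg/L
Dose 4 (470 mg at t=36 h): 470·exp(−0.04951·15) = 223.648 mg/L
Dose 5 (275 mg at t=48 h): 275·exp(−0.04951·3) = 237.043 mg/L
C(51) = 29.621 + 32.629 + 26.269 + 223.648 + 237.043 = 549.209 mg/L

549.209 mg/L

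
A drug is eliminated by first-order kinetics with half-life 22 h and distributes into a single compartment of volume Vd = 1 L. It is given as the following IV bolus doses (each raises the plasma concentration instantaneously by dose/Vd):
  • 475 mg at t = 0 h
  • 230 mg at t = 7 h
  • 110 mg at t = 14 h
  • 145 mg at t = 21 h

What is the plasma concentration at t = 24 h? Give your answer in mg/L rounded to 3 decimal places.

569.811 mg/L

k = ln 2 / 22 = 0.03151 per h
Dose 1 (475 mg at t=0 h): 475·exp(−0.03151·24) = 222.996 mg/L
Dose 2 (230 mg at t=7 h): 230·exp(−0.03151·17) = 134.621 mg/L
Dose 3 (110 mg at t=14 h): 110·exp(−0.03151·10) = 80.271 mg/L
Dose 4 (145 mg at t=21 h): 145·exp(−0.03151·3) = 131.922 mg/L
C(24) = 222.996 + 134.621 + 80.271 + 131.922 = 569.811 mg/L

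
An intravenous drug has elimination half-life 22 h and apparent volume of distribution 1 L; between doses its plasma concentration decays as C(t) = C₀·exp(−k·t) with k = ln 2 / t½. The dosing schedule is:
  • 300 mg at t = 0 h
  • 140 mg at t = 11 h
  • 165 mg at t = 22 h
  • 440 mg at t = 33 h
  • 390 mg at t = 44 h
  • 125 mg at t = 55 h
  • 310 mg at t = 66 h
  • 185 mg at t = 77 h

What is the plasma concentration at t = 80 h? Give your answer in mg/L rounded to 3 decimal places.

716.724 mg/L

k = ln 2 / 22 = 0.03151 per h
Dose 1 (300 mg at t=0 h): 300·exp(−0.03151·80) = 24.125 mg/L
Dose 2 (140 mg at t=11 h): 140·exp(−0.03151·69) = 15.922 mg/L
Dose 3 (165 mg at t=22 h): 165·exp(−0.03151·58) = 26.537 mg/L
Dose 4 (440 mg at t=33 h): 440·exp(−0.03151·47) = 100.079 mg/L
Dose 5 (390 mg at t=44 h): 390·exp(−0.03151·36) = 125.450 mg/L
Dose 6 (125 mg at t=55 h): 125·exp(−0.03151·25) = 56.863 mg/L
Dose 7 (310 mg at t=66 h): 310·exp(−0.03151·14) = 199.433 mg/L
Dose 8 (185 mg at t=77 h): 185·exp(−0.03151·3) = 168.315 mg/L
C(80) = 24.125 + 15.922 + 26.537 + 100.079 + 125.450 + 56.863 + 199.433 + 168.315 = 716.724 mg/L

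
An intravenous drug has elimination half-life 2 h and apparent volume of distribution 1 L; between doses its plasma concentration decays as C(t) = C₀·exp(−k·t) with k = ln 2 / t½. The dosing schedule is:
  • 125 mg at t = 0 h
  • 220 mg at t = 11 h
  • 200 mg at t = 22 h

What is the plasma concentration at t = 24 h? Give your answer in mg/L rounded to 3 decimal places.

k = ln 2 / 2 = 0.34657 per h
Dose 1 (125 mg at t=0 h): 125·exp(−0.34657·24) = 0.031 mg/L
Dose 2 (220 mg at t=11 h): 220·exp(−0.34657·13) = 2.431 mg/L
Dose 3 (200 mg at t=22 h): 200·exp(−0.34657·2) = 100.000 mg/L
C(24) = 0.031 + 2.431 + 100.000 = 102.461 mg/L

102.461 mg/L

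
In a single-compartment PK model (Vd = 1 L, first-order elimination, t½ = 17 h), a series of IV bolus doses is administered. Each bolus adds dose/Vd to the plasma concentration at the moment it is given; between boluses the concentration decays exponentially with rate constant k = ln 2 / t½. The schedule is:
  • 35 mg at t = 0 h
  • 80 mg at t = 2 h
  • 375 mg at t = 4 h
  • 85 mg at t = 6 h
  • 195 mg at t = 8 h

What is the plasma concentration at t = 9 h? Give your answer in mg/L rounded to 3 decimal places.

k = ln 2 / 17 = 0.04077 per h
Dose 1 (35 mg at t=0 h): 35·exp(−0.04077·9) = 24.249 mg/L
Dose 2 (80 mg at t=2 h): 80·exp(−0.04077·7) = 60.136 mg/L
Dose 3 (375 mg at t=4 h): 375·exp(−0.04077·5) = 305.839 mg/L
Dose 4 (85 mg at t=6 h): 85·exp(−0.04077·3) = 75.214 mg/L
Dose 5 (195 mg at t=8 h): 195·exp(−0.04077·1) = 187.209 mg/L
C(9) = 24.249 + 60.136 + 305.839 + 75.214 + 187.209 = 652.647 mg/L

652.647 mg/L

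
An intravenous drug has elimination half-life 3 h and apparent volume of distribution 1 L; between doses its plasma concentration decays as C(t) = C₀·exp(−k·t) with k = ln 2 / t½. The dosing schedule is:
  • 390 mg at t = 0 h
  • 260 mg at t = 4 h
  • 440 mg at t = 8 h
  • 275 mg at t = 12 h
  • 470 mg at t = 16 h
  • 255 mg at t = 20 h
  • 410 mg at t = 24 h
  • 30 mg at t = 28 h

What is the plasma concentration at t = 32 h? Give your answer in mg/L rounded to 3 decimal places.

k = ln 2 / 3 = 0.23105 per h
Dose 1 (390 mg at t=0 h): 390·exp(−0.23105·32) = 0.240 mg/L
Dose 2 (260 mg at t=4 h): 260·exp(−0.23105·28) = 0.403 mg/L
Dose 3 (440 mg at t=8 h): 440·exp(−0.23105·24) = 1.719 mg/L
Dose 4 (275 mg at t=12 h): 275·exp(−0.23105·20) = 2.707 mg/L
Dose 5 (470 mg at t=16 h): 470·exp(−0.23105·16) = 11.657 mg/L
Dose 6 (255 mg at t=20 h): 255·exp(−0.23105·12) = 15.938 mg/L
Dose 7 (410 mg at t=24 h): 410·exp(−0.23105·8) = 64.571 mg/L
Dose 8 (30 mg at t=28 h): 30·exp(−0.23105·4) = 11.906 mg/L
C(32) = 0.240 + 0.403 + 1.719 + 2.707 + 11.657 + 15.938 + 64.571 + 11.906 = 109.140 mg/L

109.140 mg/L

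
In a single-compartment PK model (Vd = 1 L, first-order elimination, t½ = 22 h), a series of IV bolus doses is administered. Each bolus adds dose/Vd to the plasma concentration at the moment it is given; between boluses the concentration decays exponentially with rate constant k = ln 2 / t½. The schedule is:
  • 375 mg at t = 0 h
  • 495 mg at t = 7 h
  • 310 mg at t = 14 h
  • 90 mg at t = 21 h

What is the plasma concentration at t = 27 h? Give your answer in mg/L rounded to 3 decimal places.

k = ln 2 / 22 = 0.03151 per h
Dose 1 (375 mg at t=0 h): 375·exp(−0.03151·27) = 160.172 mg/L
Dose 2 (495 mg at t=7 h): 495·exp(−0.03151·20) = 263.598 mg/L
Dose 3 (310 mg at t=14 h): 310·exp(−0.03151·13) = 205.817 mg/L
Dose 4 (90 mg at t=21 h): 90·exp(−0.03151·6) = 74.498 mg/L
C(27) = 160.172 + 263.598 + 205.817 + 74.498 = 704.084 mg/L

704.084 mg/L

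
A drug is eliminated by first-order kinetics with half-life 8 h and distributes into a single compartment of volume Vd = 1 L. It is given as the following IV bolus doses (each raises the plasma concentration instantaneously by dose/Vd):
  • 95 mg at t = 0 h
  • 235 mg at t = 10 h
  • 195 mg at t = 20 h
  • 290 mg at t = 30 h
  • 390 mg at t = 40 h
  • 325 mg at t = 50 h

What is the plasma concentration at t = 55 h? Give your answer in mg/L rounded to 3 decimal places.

365.271 mg/L

k = ln 2 / 8 = 0.08664 per h
Dose 1 (95 mg at t=0 h): 95·exp(−0.08664·55) = 0.809 mg/L
Dose 2 (235 mg at t=10 h): 235·exp(−0.08664·45) = 4.762 mg/L
Dose 3 (195 mg at t=20 h): 195·exp(−0.08664·35) = 9.398 mg/L
Dose 4 (290 mg at t=30 h): 290·exp(−0.08664·25) = 33.241 mg/L
Dose 5 (390 mg at t=40 h): 390·exp(−0.08664·15) = 106.325 mg/L
Dose 6 (325 mg at t=50 h): 325·exp(−0.08664·5) = 210.736 mg/L
C(55) = 0.809 + 4.762 + 9.398 + 33.241 + 106.325 + 210.736 = 365.271 mg/L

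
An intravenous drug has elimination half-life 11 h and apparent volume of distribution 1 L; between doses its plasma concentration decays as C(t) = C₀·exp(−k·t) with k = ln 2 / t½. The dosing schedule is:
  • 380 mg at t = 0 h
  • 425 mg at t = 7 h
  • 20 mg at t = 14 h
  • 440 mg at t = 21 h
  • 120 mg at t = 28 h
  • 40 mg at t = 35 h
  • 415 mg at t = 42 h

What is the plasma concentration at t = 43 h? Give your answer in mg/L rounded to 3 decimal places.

k = ln 2 / 11 = 0.06301 per h
Dose 1 (380 mg at t=0 h): 380·exp(−0.06301·43) = 25.295 mg/L
Dose 2 (425 mg at t=7 h): 425·exp(−0.06301·36) = 43.974 mg/L
Dose 3 (20 mg at t=14 h): 20·exp(−0.06301·29) = 3.217 mg/L
Dose 4 (440 mg at t=21 h): 440·exp(−0.06301·22) = 110.000 mg/L
Dose 5 (120 mg at t=28 h): 120·exp(−0.06301·15) = 46.632 mg/L
Dose 6 (40 mg at t=35 h): 40·exp(−0.06301·8) = 24.162 mg/L
Dose 7 (415 mg at t=42 h): 415·exp(−0.06301·1) = 389.656 mg/L
C(43) = 25.295 + 43.974 + 3.217 + 110.000 + 46.632 + 24.162 + 389.656 = 642.936 mg/L

642.936 mg/L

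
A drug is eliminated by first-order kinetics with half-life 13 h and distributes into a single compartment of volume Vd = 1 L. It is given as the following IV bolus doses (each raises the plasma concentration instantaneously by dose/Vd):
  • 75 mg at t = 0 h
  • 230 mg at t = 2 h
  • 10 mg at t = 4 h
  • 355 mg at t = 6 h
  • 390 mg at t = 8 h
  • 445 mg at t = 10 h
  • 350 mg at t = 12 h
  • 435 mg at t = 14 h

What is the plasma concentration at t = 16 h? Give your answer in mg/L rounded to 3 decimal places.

1606.064 mg/L

k = ln 2 / 13 = 0.05332 per h
Dose 1 (75 mg at t=0 h): 75·exp(−0.05332·16) = 31.957 mg/L
Dose 2 (230 mg at t=2 h): 230·exp(−0.05332·14) = 109.029 mg/L
Dose 3 (10 mg at t=4 h): 10·exp(−0.05332·12) = 5.274 mg/L
Dose 4 (355 mg at t=6 h): 355·exp(−0.05332·10) = 208.289 mg/L
Dose 5 (390 mg at t=8 h): 390·exp(−0.05332·8) = 254.575 mg/L
Dose 6 (445 mg at t=10 h): 445·exp(−0.05332·6) = 323.164 mg/L
Dose 7 (350 mg at t=12 h): 350·exp(−0.05332·4) = 282.777 mg/L
Dose 8 (435 mg at t=14 h): 435·exp(−0.05332·2) = 391.000 mg/L
C(16) = 31.957 + 109.029 + 5.274 + 208.289 + 254.575 + 323.164 + 282.777 + 391.000 = 1606.064 mg/L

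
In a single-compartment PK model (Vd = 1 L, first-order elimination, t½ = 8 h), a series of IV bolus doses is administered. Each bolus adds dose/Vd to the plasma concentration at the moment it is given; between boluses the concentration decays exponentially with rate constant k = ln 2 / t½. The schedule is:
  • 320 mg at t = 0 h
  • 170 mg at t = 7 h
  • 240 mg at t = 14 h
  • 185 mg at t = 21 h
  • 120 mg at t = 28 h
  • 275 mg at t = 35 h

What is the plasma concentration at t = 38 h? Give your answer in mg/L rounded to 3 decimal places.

k = ln 2 / 8 = 0.08664 per h
Dose 1 (320 mg at t=0 h): 320·exp(−0.08664·38) = 11.892 mg/L
Dose 2 (170 mg at t=7 h): 170·exp(−0.08664·31) = 11.587 mg/L
Dose 3 (240 mg at t=14 h): 240·exp(−0.08664·24) = 30.000 mg/L
Dose 4 (185 mg at t=21 h): 185·exp(−0.08664·17) = 42.411 mg/L
Dose 5 (120 mg at t=28 h): 120·exp(−0.08664·10) = 50.454 mg/L
Dose 6 (275 mg at t=35 h): 275·exp(−0.08664·3) = 212.054 mg/L
C(38) = 11.892 + 11.587 + 30.000 + 42.411 + 50.454 + 212.054 = 358.398 mg/L

358.398 mg/L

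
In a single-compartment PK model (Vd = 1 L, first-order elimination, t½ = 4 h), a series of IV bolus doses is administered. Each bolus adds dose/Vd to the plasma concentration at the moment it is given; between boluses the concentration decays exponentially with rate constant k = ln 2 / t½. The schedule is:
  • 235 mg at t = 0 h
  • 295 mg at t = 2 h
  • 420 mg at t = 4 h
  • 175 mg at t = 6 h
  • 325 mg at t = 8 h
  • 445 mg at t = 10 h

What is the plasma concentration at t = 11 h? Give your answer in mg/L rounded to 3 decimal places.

862.839 mg/L

k = ln 2 / 4 = 0.17329 per h
Dose 1 (235 mg at t=0 h): 235·exp(−0.17329·11) = 34.933 mg/L
Dose 2 (295 mg at t=2 h): 295·exp(−0.17329·9) = 62.016 mg/L
Dose 3 (420 mg at t=4 h): 420·exp(−0.17329·7) = 124.867 mg/L
Dose 4 (175 mg at t=6 h): 175·exp(−0.17329·5) = 73.578 mg/L
Dose 5 (325 mg at t=8 h): 325·exp(−0.17329·3) = 193.246 mg/L
Dose 6 (445 mg at t=10 h): 445·exp(−0.17329·1) = 374.199 mg/L
C(11) = 34.933 + 62.016 + 124.867 + 73.578 + 193.246 + 374.199 = 862.839 mg/L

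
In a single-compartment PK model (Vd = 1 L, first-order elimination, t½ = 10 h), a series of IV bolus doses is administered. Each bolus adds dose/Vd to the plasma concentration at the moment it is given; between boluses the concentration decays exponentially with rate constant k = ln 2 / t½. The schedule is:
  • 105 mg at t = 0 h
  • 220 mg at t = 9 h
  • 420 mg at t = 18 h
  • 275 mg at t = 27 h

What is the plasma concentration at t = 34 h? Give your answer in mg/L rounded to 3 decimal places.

356.668 mg/L

k = ln 2 / 10 = 0.06931 per h
Dose 1 (105 mg at t=0 h): 105·exp(−0.06931·34) = 9.947 mg/L
Dose 2 (220 mg at t=9 h): 220·exp(−0.06931·25) = 38.891 mg/L
Dose 3 (420 mg at t=18 h): 420·exp(−0.06931·16) = 138.548 mg/L
Dose 4 (275 mg at t=27 h): 275·exp(−0.06931·7) = 169.282 mg/L
C(34) = 9.947 + 38.891 + 138.548 + 169.282 = 356.668 mg/L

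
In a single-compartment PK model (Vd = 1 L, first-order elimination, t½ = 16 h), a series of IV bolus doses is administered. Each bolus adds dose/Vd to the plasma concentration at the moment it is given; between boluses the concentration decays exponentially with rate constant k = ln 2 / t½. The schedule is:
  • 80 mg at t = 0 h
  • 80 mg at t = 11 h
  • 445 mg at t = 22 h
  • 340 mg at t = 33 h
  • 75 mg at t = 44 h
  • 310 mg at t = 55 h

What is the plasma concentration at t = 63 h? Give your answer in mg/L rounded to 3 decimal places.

433.787 mg/L

k = ln 2 / 16 = 0.04332 per h
Dose 1 (80 mg at t=0 h): 80·exp(−0.04332·63) = 5.221 mg/L
Dose 2 (80 mg at t=11 h): 80·exp(−0.04332·52) = 8.409 mg/L
Dose 3 (445 mg at t=22 h): 445·exp(−0.04332·41) = 75.330 mg/L
Dose 4 (340 mg at t=33 h): 340·exp(−0.04332·30) = 92.693 mg/L
Dose 5 (75 mg at t=44 h): 75·exp(−0.04332·19) = 32.930 mg/L
Dose 6 (310 mg at t=55 h): 310·exp(−0.04332·8) = 219.203 mg/L
C(63) = 5.221 + 8.409 + 75.330 + 92.693 + 32.930 + 219.203 = 433.787 mg/L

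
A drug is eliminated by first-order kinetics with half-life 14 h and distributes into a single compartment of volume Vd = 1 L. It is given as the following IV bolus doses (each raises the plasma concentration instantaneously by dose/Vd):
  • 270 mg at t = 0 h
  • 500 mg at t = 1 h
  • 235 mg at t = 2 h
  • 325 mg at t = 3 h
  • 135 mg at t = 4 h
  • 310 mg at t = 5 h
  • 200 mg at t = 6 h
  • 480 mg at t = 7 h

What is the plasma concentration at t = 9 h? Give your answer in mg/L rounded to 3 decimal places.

k = ln 2 / 14 = 0.04951 per h
Dose 1 (270 mg at t=0 h): 270·exp(−0.04951·9) = 172.920 mg/L
Dose 2 (500 mg at t=1 h): 500·exp(−0.04951·8) = 336.475 mg/L
Dose 3 (235 mg at t=2 h): 235·exp(−0.04951·7) = 166.170 mg/L
Dose 4 (325 mg at t=3 h): 325·exp(−0.04951·6) = 241.474 mg/L
Dose 5 (135 mg at t=4 h): 135·exp(−0.04951·5) = 105.396 mg/L
Dose 6 (310 mg at t=5 h): 310·exp(−0.04951·4) = 254.304 mg/L
Dose 7 (200 mg at t=6 h): 200·exp(−0.04951·3) = 172.395 mg/L
Dose 8 (480 mg at t=7 h): 480·exp(−0.04951·2) = 434.747 mg/L
C(9) = 172.920 + 336.475 + 166.170 + 241.474 + 105.396 + 254.304 + 172.395 + 434.747 = 1883.881 mg/L

1883.881 mg/L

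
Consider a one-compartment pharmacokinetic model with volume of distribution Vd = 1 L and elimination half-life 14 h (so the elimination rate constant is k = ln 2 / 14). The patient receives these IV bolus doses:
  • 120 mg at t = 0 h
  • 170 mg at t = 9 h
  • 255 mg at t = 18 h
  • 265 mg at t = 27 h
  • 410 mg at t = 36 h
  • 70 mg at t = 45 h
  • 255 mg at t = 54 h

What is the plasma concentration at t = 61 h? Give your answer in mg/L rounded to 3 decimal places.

429.292 mg/L

k = ln 2 / 14 = 0.04951 per h
Dose 1 (120 mg at t=0 h): 120·exp(−0.04951·61) = 5.855 mg/L
Dose 2 (170 mg at t=9 h): 170·exp(−0.04951·52) = 12.952 mg/L
Dose 3 (255 mg at t=18 h): 255·exp(−0.04951·43) = 30.335 mg/L
Dose 4 (265 mg at t=27 h): 265·exp(−0.04951·34) = 49.224 mg/L
Dose 5 (410 mg at t=36 h): 410·exp(−0.04951·25) = 118.913 mg/L
Dose 6 (70 mg at t=45 h): 70·exp(−0.04951·16) = 31.700 mg/L
Dose 7 (255 mg at t=54 h): 255·exp(−0.04951·7) = 180.312 mg/L
C(61) = 5.855 + 12.952 + 30.335 + 49.224 + 118.913 + 31.700 + 180.312 = 429.292 mg/L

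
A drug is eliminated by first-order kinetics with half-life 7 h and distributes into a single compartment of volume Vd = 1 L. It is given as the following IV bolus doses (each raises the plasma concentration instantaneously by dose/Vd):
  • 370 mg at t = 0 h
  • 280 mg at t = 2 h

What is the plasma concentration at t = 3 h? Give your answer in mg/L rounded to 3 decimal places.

528.512 mg/L

k = ln 2 / 7 = 0.09902 per h
Dose 1 (370 mg at t=0 h): 370·exp(−0.09902·3) = 274.909 mg/L
Dose 2 (280 mg at t=2 h): 280·exp(−0.09902·1) = 253.603 mg/L
C(3) = 274.909 + 253.603 = 528.512 mg/L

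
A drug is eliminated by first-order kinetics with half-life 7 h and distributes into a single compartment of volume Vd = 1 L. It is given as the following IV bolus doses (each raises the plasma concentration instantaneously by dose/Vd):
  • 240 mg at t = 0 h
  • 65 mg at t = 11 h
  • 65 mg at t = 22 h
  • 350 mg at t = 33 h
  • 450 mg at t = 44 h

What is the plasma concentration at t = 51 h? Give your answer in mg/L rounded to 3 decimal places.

290.339 mg/L

k = ln 2 / 7 = 0.09902 per h
Dose 1 (240 mg at t=0 h): 240·exp(−0.09902·51) = 1.538 mg/L
Dose 2 (65 mg at t=11 h): 65·exp(−0.09902·40) = 1.238 mg/L
Dose 3 (65 mg at t=22 h): 65·exp(−0.09902·29) = 3.680 mg/L
Dose 4 (350 mg at t=33 h): 350·exp(−0.09902·18) = 58.883 mg/L
Dose 5 (450 mg at t=44 h): 450·exp(−0.09902·7) = 225.000 mg/L
C(51) = 1.538 + 1.238 + 3.680 + 58.883 + 225.000 = 290.339 mg/L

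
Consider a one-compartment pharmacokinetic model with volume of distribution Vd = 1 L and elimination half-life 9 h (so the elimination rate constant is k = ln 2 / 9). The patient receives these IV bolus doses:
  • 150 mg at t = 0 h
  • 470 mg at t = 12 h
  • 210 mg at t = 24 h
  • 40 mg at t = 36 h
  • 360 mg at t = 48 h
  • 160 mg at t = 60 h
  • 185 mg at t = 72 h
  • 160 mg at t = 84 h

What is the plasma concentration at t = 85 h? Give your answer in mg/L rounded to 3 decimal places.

265.025 mg/L

k = ln 2 / 9 = 0.07702 per h
Dose 1 (150 mg at t=0 h): 150·exp(−0.07702·85) = 0.215 mg/L
Dose 2 (470 mg at t=12 h): 470·exp(−0.07702·73) = 1.700 mg/L
Dose 3 (210 mg at t=24 h): 210·exp(−0.07702·61) = 1.914 mg/L
Dose 4 (40 mg at t=36 h): 40·exp(−0.07702·49) = 0.919 mg/L
Dose 5 (360 mg at t=48 h): 360·exp(−0.07702·37) = 20.832 mg/L
Dose 6 (160 mg at t=60 h): 160·exp(−0.07702·25) = 23.331 mg/L
Dose 7 (185 mg at t=72 h): 185·exp(−0.07702·13) = 67.975 mg/L
Dose 8 (160 mg at t=84 h): 160·exp(−0.07702·1) = 148.140 mg/L
C(85) = 0.215 + 1.700 + 1.914 + 0.919 + 20.832 + 23.331 + 67.975 + 148.140 = 265.025 mg/L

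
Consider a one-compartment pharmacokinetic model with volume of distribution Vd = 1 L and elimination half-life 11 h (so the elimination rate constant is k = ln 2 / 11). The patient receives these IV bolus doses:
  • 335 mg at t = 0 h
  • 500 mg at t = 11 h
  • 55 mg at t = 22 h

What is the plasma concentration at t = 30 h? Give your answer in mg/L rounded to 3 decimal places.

k = ln 2 / 11 = 0.06301 per h
Dose 1 (335 mg at t=0 h): 335·exp(−0.06301·30) = 50.589 mg/L
Dose 2 (500 mg at t=11 h): 500·exp(−0.06301·19) = 151.011 mg/L
Dose 3 (55 mg at t=22 h): 55·exp(−0.06301·8) = 33.222 mg/L
C(30) = 50.589 + 151.011 + 33.222 = 234.822 mg/L

234.822 mg/L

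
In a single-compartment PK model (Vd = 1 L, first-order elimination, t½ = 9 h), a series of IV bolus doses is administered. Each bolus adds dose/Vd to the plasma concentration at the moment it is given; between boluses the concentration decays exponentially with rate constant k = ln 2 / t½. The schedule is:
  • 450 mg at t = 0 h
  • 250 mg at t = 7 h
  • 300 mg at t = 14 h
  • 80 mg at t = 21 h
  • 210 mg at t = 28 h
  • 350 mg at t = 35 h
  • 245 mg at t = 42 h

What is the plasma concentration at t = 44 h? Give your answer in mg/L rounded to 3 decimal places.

519.294 mg/L

k = ln 2 / 9 = 0.07702 per h
Dose 1 (450 mg at t=0 h): 450·exp(−0.07702·44) = 15.188 mg/L
Dose 2 (250 mg at t=7 h): 250·exp(−0.07702·37) = 14.467 mg/L
Dose 3 (300 mg at t=14 h): 300·exp(−0.07702·30) = 29.764 mg/L
Dose 4 (80 mg at t=21 h): 80·exp(−0.07702·23) = 13.608 mg/L
Dose 5 (210 mg at t=28 h): 210·exp(−0.07702·16) = 61.243 mg/L
Dose 6 (350 mg at t=35 h): 350·exp(−0.07702·9) = 175.000 mg/L
Dose 7 (245 mg at t=42 h): 245·exp(−0.07702·2) = 210.025 mg/L
C(44) = 15.188 + 14.467 + 29.764 + 13.608 + 61.243 + 175.000 + 210.025 = 519.294 mg/L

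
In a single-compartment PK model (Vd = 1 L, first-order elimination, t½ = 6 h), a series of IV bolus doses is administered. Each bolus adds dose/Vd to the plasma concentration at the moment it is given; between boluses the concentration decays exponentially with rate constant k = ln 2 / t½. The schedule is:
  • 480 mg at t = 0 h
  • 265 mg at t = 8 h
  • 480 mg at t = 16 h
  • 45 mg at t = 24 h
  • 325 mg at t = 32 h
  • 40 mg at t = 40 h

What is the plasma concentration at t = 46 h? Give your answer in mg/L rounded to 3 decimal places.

108.680 mg/L

k = ln 2 / 6 = 0.11552 per h
Dose 1 (480 mg at t=0 h): 480·exp(−0.11552·46) = 2.362 mg/L
Dose 2 (265 mg at t=8 h): 265·exp(−0.11552·38) = 3.286 mg/L
Dose 3 (480 mg at t=16 h): 480·exp(−0.11552·30) = 15.000 mg/L
Dose 4 (45 mg at t=24 h): 45·exp(−0.11552·22) = 3.544 mg/L
Dose 5 (325 mg at t=32 h): 325·exp(−0.11552·14) = 64.488 mg/L
Dose 6 (40 mg at t=40 h): 40·exp(−0.11552·6) = 20.000 mg/L
C(46) = 2.362 + 3.286 + 15.000 + 3.544 + 64.488 + 20.000 = 108.680 mg/L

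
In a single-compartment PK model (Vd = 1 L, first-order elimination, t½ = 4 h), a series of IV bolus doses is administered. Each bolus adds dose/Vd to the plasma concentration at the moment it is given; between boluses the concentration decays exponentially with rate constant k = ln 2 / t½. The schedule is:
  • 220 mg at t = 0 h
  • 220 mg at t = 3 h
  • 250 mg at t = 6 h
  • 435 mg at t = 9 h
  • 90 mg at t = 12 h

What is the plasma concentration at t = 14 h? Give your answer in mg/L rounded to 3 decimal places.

361.183 mg/L

k = ln 2 / 4 = 0.17329 per h
Dose 1 (220 mg at t=0 h): 220·exp(−0.17329·14) = 19.445 mg/L
Dose 2 (220 mg at t=3 h): 220·exp(−0.17329·11) = 32.703 mg/L
Dose 3 (250 mg at t=6 h): 250·exp(−0.17329·8) = 62.500 mg/L
Dose 4 (435 mg at t=9 h): 435·exp(−0.17329·5) = 182.895 mg/L
Dose 5 (90 mg at t=12 h): 90·exp(−0.17329·2) = 63.640 mg/L
C(14) = 19.445 + 32.703 + 62.500 + 182.895 + 63.640 = 361.183 mg/L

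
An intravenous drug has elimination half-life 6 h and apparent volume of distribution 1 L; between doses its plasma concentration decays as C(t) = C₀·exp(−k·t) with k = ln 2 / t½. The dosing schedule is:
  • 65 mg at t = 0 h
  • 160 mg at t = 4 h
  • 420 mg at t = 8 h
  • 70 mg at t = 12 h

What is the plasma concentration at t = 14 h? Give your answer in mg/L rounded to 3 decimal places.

328.854 mg/L

k = ln 2 / 6 = 0.11552 per h
Dose 1 (65 mg at t=0 h): 65·exp(−0.11552·14) = 12.898 mg/L
Dose 2 (160 mg at t=4 h): 160·exp(−0.11552·10) = 50.397 mg/L
Dose 3 (420 mg at t=8 h): 420·exp(−0.11552·6) = 210.000 mg/L
Dose 4 (70 mg at t=12 h): 70·exp(−0.11552·2) = 55.559 mg/L
C(14) = 12.898 + 50.397 + 210.000 + 55.559 = 328.854 mg/L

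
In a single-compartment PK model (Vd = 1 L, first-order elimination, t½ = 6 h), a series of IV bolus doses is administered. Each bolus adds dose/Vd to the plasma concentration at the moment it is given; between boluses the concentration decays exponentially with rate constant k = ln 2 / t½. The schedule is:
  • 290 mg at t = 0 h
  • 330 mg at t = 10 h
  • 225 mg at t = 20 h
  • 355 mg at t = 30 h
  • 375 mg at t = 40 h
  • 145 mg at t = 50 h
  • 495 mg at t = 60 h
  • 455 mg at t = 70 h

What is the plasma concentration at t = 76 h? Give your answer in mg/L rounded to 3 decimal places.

320.812 mg/L

k = ln 2 / 6 = 0.11552 per h
Dose 1 (290 mg at t=0 h): 290·exp(−0.11552·76) = 0.045 mg/L
Dose 2 (330 mg at t=10 h): 330·exp(−0.11552·66) = 0.161 mg/L
Dose 3 (225 mg at t=20 h): 225·exp(−0.11552·56) = 0.349 mg/L
Dose 4 (355 mg at t=30 h): 355·exp(−0.11552·46) = 1.747 mg/L
Dose 5 (375 mg at t=40 h): 375·exp(−0.11552·36) = 5.859 mg/L
Dose 6 (145 mg at t=50 h): 145·exp(−0.11552·26) = 7.193 mg/L
Dose 7 (495 mg at t=60 h): 495·exp(−0.11552·16) = 77.958 mg/L
Dose 8 (455 mg at t=70 h): 455·exp(−0.11552·6) = 227.500 mg/L
C(76) = 0.045 + 0.161 + 0.349 + 1.747 + 5.859 + 7.193 + 77.958 + 227.500 = 320.812 mg/L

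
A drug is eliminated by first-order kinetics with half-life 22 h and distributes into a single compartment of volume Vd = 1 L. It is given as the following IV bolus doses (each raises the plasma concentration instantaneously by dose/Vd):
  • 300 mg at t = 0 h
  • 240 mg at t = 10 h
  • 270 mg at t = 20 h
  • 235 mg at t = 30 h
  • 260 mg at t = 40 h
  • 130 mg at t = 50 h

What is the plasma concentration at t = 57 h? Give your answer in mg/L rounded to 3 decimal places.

k = ln 2 / 22 = 0.03151 per h
Dose 1 (300 mg at t=0 h): 300·exp(−0.03151·57) = 49.794 mg/L
Dose 2 (240 mg at t=10 h): 240·exp(−0.03151·47) = 54.589 mg/L
Dose 3 (270 mg at t=20 h): 270·exp(−0.03151·37) = 84.156 mg/L
Dose 4 (235 mg at t=30 h): 235·exp(−0.03151·27) = 100.374 mg/L
Dose 5 (260 mg at t=40 h): 260·exp(−0.03151·17) = 152.181 mg/L
Dose 6 (130 mg at t=50 h): 130·exp(−0.03151·7) = 104.270 mg/L
C(57) = 49.794 + 54.589 + 84.156 + 100.374 + 152.181 + 104.270 = 545.364 mg/L

545.364 mg/L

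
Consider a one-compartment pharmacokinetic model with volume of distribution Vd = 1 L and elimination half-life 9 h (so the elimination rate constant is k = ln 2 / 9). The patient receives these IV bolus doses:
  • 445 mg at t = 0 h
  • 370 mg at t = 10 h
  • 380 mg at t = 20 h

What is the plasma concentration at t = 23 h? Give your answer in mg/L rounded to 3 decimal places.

k = ln 2 / 9 = 0.07702 per h
Dose 1 (445 mg at t=0 h): 445·exp(−0.07702·23) = 75.694 mg/L
Dose 2 (370 mg at t=10 h): 370·exp(−0.07702·13) = 135.950 mg/L
Dose 3 (380 mg at t=20 h): 380·exp(−0.07702·3) = 301.606 mg/L
C(23) = 75.694 + 135.950 + 301.606 = 513.251 mg/L

513.251 mg/L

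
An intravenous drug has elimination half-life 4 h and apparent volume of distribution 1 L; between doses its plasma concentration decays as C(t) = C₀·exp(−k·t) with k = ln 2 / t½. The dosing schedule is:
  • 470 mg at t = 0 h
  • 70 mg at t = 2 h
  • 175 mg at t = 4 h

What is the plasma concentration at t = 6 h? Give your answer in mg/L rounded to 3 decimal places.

324.914 mg/L

k = ln 2 / 4 = 0.17329 per h
Dose 1 (470 mg at t=0 h): 470·exp(−0.17329·6) = 166.170 mg/L
Dose 2 (70 mg at t=2 h): 70·exp(−0.17329·4) = 35.000 mg/L
Dose 3 (175 mg at t=4 h): 175·exp(−0.17329·2) = 123.744 mg/L
C(6) = 166.170 + 35.000 + 123.744 = 324.914 mg/L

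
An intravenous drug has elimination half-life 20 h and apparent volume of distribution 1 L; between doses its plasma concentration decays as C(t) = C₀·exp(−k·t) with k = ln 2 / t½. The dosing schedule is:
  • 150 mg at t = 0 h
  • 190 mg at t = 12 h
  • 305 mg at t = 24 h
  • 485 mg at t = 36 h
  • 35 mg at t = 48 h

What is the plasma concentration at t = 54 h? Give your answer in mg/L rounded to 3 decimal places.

463.571 mg/L

k = ln 2 / 20 = 0.03466 per h
Dose 1 (150 mg at t=0 h): 150·exp(−0.03466·54) = 23.084 mg/L
Dose 2 (190 mg at t=12 h): 190·exp(−0.03466·42) = 44.319 mg/L
Dose 3 (305 mg at t=24 h): 305·exp(−0.03466·30) = 107.834 mg/L
Dose 4 (485 mg at t=36 h): 485·exp(−0.03466·18) = 259.905 mg/L
Dose 5 (35 mg at t=48 h): 35·exp(−0.03466·6) = 28.429 mg/L
C(54) = 23.084 + 44.319 + 107.834 + 259.905 + 28.429 = 463.571 mg/L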